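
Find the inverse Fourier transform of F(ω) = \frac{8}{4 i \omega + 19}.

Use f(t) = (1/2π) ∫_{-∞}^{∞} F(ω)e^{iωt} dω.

f(t) = 2 e^{- \frac{19 t}{4}} u\left(t\right)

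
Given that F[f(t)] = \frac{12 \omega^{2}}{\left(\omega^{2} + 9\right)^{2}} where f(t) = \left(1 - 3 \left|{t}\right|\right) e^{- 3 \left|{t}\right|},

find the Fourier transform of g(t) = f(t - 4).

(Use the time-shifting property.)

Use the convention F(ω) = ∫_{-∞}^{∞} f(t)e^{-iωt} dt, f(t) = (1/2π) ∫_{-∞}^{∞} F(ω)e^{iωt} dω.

F[g](ω) = \frac{12 \omega^{2} e^{- 4 i \omega}}{\left(\omega^{2} + 9\right)^{2}}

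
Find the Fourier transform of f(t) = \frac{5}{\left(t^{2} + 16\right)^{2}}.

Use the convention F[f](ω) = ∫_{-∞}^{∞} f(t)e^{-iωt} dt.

F(ω) = \frac{5 \pi \left(4 \left|{\omega}\right| + 1\right) e^{- 4 \left|{\omega}\right|}}{128}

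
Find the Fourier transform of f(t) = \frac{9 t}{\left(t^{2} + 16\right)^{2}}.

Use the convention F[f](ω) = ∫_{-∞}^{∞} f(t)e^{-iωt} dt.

F(ω) = - \frac{9 i \pi \omega e^{- 4 \left|{\omega}\right|}}{8}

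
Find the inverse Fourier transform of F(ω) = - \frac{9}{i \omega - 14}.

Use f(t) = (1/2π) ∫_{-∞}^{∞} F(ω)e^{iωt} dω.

f(t) = 9 e^{14 t} u\left(- t\right)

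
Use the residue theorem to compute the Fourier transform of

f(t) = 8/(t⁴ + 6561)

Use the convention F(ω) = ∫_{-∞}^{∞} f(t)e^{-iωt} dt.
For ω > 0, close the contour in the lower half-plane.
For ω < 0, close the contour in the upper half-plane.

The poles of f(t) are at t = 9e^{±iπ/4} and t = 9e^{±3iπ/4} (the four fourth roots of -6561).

Let g(z) = f(z)e^{-iωz}; for large |z| the factor e^{-iωz} decays in the lower half-plane when ω > 0 and in the upper half-plane when ω < 0.

Case ω > 0 (lower half-plane, clockwise contour ⇒ F(ω) = -2πi·ΣRes):
  Res_{z = - \frac{9 \sqrt{2}}{2} - \frac{9 \sqrt{2} i}{2}} g(z) = \frac{\sqrt{2} \left(1 + i\right) e^{\frac{9 \sqrt{2} \omega \left(-1 + i\right)}{2}}}{729}
  Res_{z = \frac{9 \sqrt{2}}{2} - \frac{9 \sqrt{2} i}{2}} g(z) = \frac{\sqrt{2} \left(-1 + i\right) e^{- \frac{9 \sqrt{2} \omega \left(1 + i\right)}{2}}}{729}
  F(ω) = -2πi·ΣRes = \frac{2 \sqrt{2} \pi \left(\left(1 - i\right) e^{9 \sqrt{2} i \omega} + 1 + i\right) e^{- \frac{9 \sqrt{2} \omega \left(1 + i\right)}{2}}}{729} = \frac{8 \pi e^{- \frac{9 \sqrt{2} \omega}{2}} \sin{\left(\frac{9 \sqrt{2} \omega}{2} + \frac{\pi}{4} \right)}}{729}

Case ω < 0 (upper half-plane, counterclockwise contour ⇒ F(ω) = +2πi·ΣRes):
  Res_{z = \frac{9 \sqrt{2}}{2} + \frac{9 \sqrt{2} i}{2}} g(z) = - \frac{\sqrt{2} \left(1 + i\right) e^{\frac{9 \sqrt{2} \omega \left(1 - i\right)}{2}}}{729}
  Res_{z = - \frac{9 \sqrt{2}}{2} + \frac{9 \sqrt{2} i}{2}} g(z) = \frac{\sqrt{2} \left(1 - i\right) e^{\frac{9 \sqrt{2} \omega \left(1 + i\right)}{2}}}{729}
  F(ω) = 2πi·ΣRes = - \frac{2 \sqrt{2} i \pi \left(\left(1 + i\right) e^{\frac{9 \sqrt{2} \omega \left(1 - i\right)}{2}} - \left(1 - i\right) e^{\frac{9 \sqrt{2} \omega \left(1 + i\right)}{2}}\right)}{729} = \frac{8 \pi e^{\frac{9 \sqrt{2} \omega}{2}} \cos{\left(\frac{9 \sqrt{2} \omega}{2} + \frac{\pi}{4} \right)}}{729}

Both cases combine into a single formula in |ω|:

F(ω) = \frac{8 \pi e^{- \frac{9 \sqrt{2} \left|{\omega}\right|}{2}} \sin{\left(\frac{9 \sqrt{2} \left|{\omega}\right|}{2} + \frac{\pi}{4} \right)}}{729}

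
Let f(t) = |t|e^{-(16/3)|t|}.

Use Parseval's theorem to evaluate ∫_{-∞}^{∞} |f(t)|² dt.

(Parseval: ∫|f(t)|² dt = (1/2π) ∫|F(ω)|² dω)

∫|f(t)|² dt = \frac{27}{8192}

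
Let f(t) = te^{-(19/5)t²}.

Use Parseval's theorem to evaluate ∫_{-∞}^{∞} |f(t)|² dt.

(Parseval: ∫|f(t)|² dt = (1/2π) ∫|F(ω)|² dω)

∫|f(t)|² dt = \frac{5 \sqrt{190} \sqrt{\pi}}{2888}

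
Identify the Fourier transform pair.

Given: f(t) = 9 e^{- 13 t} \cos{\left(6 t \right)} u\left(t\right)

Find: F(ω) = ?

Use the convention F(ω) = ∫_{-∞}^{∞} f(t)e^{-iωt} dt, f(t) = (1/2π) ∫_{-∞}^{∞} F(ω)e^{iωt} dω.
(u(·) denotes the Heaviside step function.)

F(ω) = \frac{9 \left(i \omega + 13\right)}{\left(i \omega + 13\right)^{2} + 36}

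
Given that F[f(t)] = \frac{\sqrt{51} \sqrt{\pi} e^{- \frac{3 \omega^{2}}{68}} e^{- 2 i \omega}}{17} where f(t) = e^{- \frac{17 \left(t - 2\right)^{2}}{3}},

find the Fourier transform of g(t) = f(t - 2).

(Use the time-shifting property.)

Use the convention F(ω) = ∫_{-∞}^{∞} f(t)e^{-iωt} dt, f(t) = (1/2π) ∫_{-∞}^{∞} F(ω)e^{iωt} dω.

F[g](ω) = \frac{\sqrt{51} \sqrt{\pi} e^{- \frac{\omega \left(3 \omega + 272 i\right)}{68}}}{17}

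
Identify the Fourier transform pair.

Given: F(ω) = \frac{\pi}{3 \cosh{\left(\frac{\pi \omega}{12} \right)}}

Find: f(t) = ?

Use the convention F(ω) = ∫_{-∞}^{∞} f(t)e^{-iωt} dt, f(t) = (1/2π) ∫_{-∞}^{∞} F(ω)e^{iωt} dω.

f(t) = \frac{4}{e^{6 t} + e^{- 6 t}}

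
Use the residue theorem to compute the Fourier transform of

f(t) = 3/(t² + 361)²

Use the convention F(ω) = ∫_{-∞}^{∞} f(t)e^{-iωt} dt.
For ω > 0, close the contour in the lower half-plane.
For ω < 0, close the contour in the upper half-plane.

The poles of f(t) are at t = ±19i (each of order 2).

Let g(z) = f(z)e^{-iωz}; for large |z| the factor e^{-iωz} decays in the lower half-plane when ω > 0 and in the upper half-plane when ω < 0.

Case ω > 0 (lower half-plane, clockwise contour ⇒ F(ω) = -2πi·ΣRes):
  Res_{z = - 19 i} g(z) = \frac{3 i \left(19 \omega + 1\right) e^{- 19 \omega}}{27436} (pole of order 2)
  F(ω) = -2πi·ΣRes = \frac{3 \pi \left(19 \omega + 1\right) e^{- 19 \omega}}{13718}

Case ω < 0 (upper half-plane, counterclockwise contour ⇒ F(ω) = +2πi·ΣRes):
  Res_{z = 19 i} g(z) = \frac{3 i \left(19 \omega - 1\right) e^{19 \omega}}{27436} (pole of order 2)
  F(ω) = 2πi·ΣRes = \frac{3 \pi \left(1 - 19 \omega\right) e^{19 \omega}}{13718}

Both cases combine into a single formula in |ω|:

F(ω) = \frac{3 \pi \left(19 \left|{\omega}\right| + 1\right) e^{- 19 \left|{\omega}\right|}}{13718}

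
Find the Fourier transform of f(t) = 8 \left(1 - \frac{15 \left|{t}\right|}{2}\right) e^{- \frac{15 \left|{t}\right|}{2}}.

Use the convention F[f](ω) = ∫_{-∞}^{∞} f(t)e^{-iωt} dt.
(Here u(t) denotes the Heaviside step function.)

F(ω) = \frac{3840 \omega^{2}}{\left(4 \omega^{2} + 225\right)^{2}}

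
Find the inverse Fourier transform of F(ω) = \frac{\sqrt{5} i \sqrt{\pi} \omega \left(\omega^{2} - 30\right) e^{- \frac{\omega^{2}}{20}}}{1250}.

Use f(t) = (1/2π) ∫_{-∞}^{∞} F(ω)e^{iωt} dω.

f(t) = 4 t^{3} e^{- 5 t^{2}}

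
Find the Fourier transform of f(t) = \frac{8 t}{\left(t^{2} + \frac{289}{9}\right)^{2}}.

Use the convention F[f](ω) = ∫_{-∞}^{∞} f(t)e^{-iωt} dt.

F(ω) = - \frac{12 i \pi \omega e^{- \frac{17 \left|{\omega}\right|}{3}}}{17}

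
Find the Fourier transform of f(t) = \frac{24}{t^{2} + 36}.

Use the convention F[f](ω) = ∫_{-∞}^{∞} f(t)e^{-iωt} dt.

F(ω) = 4 \pi e^{- 6 \left|{\omega}\right|}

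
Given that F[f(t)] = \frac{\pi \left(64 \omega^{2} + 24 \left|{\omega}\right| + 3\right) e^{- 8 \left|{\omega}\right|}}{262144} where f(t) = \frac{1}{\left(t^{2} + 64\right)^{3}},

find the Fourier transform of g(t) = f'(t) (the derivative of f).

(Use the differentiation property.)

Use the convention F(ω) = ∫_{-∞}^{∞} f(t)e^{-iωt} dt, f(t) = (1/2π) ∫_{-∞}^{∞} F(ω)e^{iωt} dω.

F[g](ω) = \frac{i \pi \omega \left(64 \omega^{2} + 24 \left|{\omega}\right| + 3\right) e^{- 8 \left|{\omega}\right|}}{262144}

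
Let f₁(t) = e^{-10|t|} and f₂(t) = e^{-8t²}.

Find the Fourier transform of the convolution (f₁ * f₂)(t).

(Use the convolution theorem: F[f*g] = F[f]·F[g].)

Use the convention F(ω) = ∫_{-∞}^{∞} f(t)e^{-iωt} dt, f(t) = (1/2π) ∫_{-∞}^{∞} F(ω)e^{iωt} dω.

F[f₁*f₂](ω) = \frac{5 \sqrt{2} \sqrt{\pi} e^{- \frac{\omega^{2}}{32}}}{\omega^{2} + 100}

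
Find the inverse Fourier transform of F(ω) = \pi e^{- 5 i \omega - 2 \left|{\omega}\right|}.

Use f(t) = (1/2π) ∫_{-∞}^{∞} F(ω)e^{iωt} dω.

f(t) = \frac{2}{\left(t - 5\right)^{2} + 4}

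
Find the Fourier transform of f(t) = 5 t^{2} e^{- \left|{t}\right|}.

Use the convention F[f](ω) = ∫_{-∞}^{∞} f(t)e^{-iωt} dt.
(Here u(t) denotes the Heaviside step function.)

F(ω) = \frac{20 \left(1 - 3 \omega^{2}\right)}{\left(\omega^{2} + 1\right)^{3}}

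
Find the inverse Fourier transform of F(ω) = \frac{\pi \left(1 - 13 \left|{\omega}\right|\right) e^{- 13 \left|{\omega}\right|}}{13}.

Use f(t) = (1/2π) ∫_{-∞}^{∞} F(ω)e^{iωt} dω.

f(t) = \frac{2 t^{2}}{\left(t^{2} + 169\right)^{2}}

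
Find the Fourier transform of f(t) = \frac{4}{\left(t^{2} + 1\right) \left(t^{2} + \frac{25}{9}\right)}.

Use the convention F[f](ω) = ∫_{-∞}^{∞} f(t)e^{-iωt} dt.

F(ω) = \frac{9 \pi e^{- \left|{\omega}\right|}}{4} - \frac{27 \pi e^{- \frac{5 \left|{\omega}\right|}{3}}}{20}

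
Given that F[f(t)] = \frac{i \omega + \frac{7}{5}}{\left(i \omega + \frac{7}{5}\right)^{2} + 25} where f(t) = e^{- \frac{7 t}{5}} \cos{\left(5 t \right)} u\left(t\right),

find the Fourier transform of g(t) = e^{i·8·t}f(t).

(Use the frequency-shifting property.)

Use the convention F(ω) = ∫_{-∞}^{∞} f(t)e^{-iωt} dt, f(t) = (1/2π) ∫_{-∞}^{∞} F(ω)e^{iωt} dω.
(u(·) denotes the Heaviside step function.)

F[g](ω) = \frac{5 \left(5 i \left(\omega - 8\right) + 7\right)}{\left(5 i \left(\omega - 8\right) + 7\right)^{2} + 625}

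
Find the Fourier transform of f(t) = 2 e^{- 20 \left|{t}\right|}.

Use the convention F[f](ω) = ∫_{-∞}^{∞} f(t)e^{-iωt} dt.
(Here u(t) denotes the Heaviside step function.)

F(ω) = \frac{80}{\omega^{2} + 400}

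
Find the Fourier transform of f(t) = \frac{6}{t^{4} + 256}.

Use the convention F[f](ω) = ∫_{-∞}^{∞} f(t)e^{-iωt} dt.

F(ω) = \frac{3 \pi e^{- 2 \sqrt{2} \left|{\omega}\right|} \sin{\left(2 \sqrt{2} \left|{\omega}\right| + \frac{\pi}{4} \right)}}{32}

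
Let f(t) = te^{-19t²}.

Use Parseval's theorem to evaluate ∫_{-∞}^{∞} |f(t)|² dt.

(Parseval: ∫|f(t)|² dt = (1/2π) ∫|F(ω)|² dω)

∫|f(t)|² dt = \frac{\sqrt{38} \sqrt{\pi}}{2888}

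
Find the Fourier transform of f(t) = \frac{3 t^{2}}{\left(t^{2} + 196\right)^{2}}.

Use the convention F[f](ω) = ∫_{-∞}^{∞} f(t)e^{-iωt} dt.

F(ω) = \frac{3 \pi \left(1 - 14 \left|{\omega}\right|\right) e^{- 14 \left|{\omega}\right|}}{28}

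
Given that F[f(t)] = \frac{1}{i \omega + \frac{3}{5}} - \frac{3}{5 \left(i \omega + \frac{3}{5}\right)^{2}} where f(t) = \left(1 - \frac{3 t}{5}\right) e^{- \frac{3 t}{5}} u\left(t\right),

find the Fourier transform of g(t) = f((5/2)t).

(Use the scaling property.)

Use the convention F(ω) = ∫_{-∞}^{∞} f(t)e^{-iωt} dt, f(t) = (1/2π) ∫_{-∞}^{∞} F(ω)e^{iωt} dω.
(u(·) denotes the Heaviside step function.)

F[g](ω) = \frac{4 i \omega}{- 4 \omega^{2} + 12 i \omega + 9}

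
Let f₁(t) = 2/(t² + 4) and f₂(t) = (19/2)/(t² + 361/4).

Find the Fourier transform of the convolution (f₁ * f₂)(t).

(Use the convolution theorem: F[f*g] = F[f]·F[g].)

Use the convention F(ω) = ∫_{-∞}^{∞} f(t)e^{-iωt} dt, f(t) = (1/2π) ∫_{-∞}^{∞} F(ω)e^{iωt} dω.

F[f₁*f₂](ω) = \pi^{2} e^{- \frac{23 \left|{\omega}\right|}{2}}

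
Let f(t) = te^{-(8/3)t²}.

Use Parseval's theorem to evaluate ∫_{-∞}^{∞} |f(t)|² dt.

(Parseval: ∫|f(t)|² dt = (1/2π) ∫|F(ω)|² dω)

∫|f(t)|² dt = \frac{3 \sqrt{3} \sqrt{\pi}}{128}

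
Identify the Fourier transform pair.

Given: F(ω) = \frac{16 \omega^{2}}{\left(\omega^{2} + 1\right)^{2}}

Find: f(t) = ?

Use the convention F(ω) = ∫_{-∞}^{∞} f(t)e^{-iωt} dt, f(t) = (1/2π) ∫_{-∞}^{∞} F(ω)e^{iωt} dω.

f(t) = 4 \left(1 - \left|{t}\right|\right) e^{- \left|{t}\right|}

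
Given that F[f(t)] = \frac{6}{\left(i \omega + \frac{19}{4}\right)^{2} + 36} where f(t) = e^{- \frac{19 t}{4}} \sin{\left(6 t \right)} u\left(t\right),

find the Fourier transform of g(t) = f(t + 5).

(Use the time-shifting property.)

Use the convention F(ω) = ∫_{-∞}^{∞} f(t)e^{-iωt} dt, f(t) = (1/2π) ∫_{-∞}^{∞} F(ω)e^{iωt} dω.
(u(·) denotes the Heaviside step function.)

F[g](ω) = \frac{96 e^{5 i \omega}}{\left(4 i \omega + 19\right)^{2} + 576}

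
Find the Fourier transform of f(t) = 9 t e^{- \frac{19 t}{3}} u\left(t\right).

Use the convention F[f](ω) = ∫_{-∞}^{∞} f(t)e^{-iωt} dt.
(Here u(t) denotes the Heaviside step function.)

F(ω) = \frac{81}{\left(3 i \omega + 19\right)^{2}}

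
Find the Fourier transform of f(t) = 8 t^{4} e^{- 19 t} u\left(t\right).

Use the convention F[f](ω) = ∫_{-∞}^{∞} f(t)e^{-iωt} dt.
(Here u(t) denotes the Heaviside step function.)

F(ω) = \frac{192}{\left(i \omega + 19\right)^{5}}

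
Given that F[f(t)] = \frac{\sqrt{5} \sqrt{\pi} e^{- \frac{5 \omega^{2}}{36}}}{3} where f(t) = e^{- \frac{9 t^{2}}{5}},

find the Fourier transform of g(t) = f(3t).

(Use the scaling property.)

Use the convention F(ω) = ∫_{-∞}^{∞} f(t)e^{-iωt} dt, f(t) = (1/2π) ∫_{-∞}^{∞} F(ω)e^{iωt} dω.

F[g](ω) = \frac{\sqrt{5} \sqrt{\pi} e^{- \frac{5 \omega^{2}}{324}}}{9}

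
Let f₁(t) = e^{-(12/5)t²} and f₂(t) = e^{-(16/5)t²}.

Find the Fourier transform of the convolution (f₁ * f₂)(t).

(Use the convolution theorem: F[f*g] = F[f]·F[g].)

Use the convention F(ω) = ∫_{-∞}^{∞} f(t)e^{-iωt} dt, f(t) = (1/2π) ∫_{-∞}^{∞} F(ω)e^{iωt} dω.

F[f₁*f₂](ω) = \frac{5 \sqrt{3} \pi e^{- \frac{35 \omega^{2}}{192}}}{24}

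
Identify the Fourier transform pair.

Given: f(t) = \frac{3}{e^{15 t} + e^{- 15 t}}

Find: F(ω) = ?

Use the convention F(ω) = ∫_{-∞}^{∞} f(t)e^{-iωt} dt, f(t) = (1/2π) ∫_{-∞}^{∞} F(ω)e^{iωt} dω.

F(ω) = \frac{\pi}{10 \cosh{\left(\frac{\pi \omega}{30} \right)}}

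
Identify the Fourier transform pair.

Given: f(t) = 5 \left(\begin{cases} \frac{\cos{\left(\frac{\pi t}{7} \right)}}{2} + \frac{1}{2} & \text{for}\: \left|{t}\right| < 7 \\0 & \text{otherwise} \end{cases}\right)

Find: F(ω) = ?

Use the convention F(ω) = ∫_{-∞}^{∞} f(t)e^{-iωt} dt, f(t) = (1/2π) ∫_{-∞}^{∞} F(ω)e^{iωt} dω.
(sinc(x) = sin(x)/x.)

F(ω) = - \frac{35 \pi^{2} \operatorname{sinc}{\left(7 \omega \right)}}{49 \omega^{2} - \pi^{2}}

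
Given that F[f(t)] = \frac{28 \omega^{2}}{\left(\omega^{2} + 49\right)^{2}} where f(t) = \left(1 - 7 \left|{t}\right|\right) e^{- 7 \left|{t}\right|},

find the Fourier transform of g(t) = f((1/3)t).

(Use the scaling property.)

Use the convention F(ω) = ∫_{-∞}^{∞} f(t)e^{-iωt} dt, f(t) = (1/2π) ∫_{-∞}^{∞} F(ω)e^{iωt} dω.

F[g](ω) = \frac{756 \omega^{2}}{\left(9 \omega^{2} + 49\right)^{2}}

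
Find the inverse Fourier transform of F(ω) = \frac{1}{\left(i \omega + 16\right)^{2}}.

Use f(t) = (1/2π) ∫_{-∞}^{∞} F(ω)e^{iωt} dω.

f(t) = t e^{- 16 t} u\left(t\right)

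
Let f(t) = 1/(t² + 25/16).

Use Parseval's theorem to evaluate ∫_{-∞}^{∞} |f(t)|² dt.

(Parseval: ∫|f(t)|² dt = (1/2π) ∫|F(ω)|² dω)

∫|f(t)|² dt = \frac{32 \pi}{125}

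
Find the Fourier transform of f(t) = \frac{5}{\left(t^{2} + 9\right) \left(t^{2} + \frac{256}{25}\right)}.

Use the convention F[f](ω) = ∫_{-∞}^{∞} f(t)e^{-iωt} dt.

F(ω) = \frac{125 \pi e^{- 3 \left|{\omega}\right|}}{93} - \frac{625 \pi e^{- \frac{16 \left|{\omega}\right|}{5}}}{496}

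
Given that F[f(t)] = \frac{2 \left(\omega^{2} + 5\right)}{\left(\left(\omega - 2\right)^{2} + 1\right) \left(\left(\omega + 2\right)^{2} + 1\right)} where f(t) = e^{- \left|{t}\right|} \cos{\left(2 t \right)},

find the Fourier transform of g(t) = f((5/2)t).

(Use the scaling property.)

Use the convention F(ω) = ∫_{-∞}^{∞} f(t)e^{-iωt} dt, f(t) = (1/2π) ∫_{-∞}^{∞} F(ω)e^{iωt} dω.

F[g](ω) = \frac{20 \left(4 \omega^{2} + 125\right)}{16 \omega^{4} - 600 \omega^{2} + 15625}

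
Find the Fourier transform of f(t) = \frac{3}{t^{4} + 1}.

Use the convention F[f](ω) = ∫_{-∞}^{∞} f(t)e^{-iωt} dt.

F(ω) = 3 \pi e^{- \frac{\sqrt{2} \left|{\omega}\right|}{2}} \sin{\left(\frac{\sqrt{2} \left|{\omega}\right|}{2} + \frac{\pi}{4} \right)}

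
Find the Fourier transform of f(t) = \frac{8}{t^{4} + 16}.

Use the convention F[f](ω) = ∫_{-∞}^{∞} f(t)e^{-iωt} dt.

F(ω) = \pi e^{- \sqrt{2} \left|{\omega}\right|} \sin{\left(\sqrt{2} \left|{\omega}\right| + \frac{\pi}{4} \right)}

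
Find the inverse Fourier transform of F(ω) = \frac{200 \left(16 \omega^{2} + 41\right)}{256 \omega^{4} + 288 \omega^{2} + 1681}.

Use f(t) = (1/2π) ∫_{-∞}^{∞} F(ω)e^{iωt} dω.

f(t) = 5 e^{- \frac{5 \left|{t}\right|}{4}} \cos{\left(\left|{t}\right| \right)}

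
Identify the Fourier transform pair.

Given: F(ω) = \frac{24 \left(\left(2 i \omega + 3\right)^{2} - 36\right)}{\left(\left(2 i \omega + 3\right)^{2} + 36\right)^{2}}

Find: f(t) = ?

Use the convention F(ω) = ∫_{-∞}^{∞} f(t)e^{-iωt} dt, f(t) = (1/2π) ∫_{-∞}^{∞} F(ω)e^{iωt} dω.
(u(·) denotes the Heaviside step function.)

f(t) = 6 t e^{- \frac{3 t}{2}} \cos{\left(3 t \right)} u\left(t\right)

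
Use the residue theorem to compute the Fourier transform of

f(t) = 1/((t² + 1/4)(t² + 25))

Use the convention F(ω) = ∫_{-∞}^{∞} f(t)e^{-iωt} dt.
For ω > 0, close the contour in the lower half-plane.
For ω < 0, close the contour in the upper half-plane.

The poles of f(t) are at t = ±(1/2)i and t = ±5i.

Let g(z) = f(z)e^{-iωz}; for large |z| the factor e^{-iωz} decays in the lower half-plane when ω > 0 and in the upper half-plane when ω < 0.

Case ω > 0 (lower half-plane, clockwise contour ⇒ F(ω) = -2πi·ΣRes):
  Res_{z = - \frac{i}{2}} g(z) = \frac{4 i e^{- \frac{\omega}{2}}}{99}
  Res_{z = - 5 i} g(z) = - \frac{2 i e^{- 5 \omega}}{495}
  F(ω) = -2πi·ΣRes = - \frac{4 \pi e^{- 5 \omega}}{495} + \frac{8 \pi e^{- \frac{\omega}{2}}}{99}

Case ω < 0 (upper half-plane, counterclockwise contour ⇒ F(ω) = +2πi·ΣRes):
  Res_{z = \frac{i}{2}} g(z) = - \frac{4 i e^{\frac{\omega}{2}}}{99}
  Res_{z = 5 i} g(z) = \frac{2 i e^{5 \omega}}{495}
  F(ω) = 2πi·ΣRes = \frac{4 \pi \left(10 e^{\frac{\omega}{2}} - e^{5 \omega}\right)}{495}

Both cases combine into a single formula in |ω|:

F(ω) = - \frac{4 \pi e^{- 5 \left|{\omega}\right|}}{495} + \frac{8 \pi e^{- \frac{\left|{\omega}\right|}{2}}}{99}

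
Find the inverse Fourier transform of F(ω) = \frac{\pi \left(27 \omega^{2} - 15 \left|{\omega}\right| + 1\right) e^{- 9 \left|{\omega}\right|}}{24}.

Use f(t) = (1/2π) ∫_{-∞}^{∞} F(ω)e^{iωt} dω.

f(t) = \frac{t^{4}}{\left(t^{2} + 81\right)^{3}}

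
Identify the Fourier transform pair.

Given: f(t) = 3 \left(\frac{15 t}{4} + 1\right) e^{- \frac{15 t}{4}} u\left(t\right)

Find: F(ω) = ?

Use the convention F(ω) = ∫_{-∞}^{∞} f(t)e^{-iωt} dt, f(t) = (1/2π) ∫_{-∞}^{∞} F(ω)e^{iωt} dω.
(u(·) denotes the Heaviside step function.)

F(ω) = \frac{24 \left(- 2 i \omega - 15\right)}{16 \omega^{2} - 120 i \omega - 225}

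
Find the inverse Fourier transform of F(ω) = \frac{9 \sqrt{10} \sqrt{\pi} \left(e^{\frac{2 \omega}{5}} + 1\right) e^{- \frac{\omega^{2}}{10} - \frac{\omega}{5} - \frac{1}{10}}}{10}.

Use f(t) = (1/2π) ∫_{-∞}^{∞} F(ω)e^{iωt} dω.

f(t) = 9 e^{- \frac{5 t^{2}}{2}} \cos{\left(t \right)}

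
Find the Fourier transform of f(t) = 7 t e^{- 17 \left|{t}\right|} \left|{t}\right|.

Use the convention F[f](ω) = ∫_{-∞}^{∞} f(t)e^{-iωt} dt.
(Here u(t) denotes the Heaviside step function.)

F(ω) = \frac{28 i \omega \left(\omega^{2} - 867\right)}{\left(\omega^{2} + 289\right)^{3}}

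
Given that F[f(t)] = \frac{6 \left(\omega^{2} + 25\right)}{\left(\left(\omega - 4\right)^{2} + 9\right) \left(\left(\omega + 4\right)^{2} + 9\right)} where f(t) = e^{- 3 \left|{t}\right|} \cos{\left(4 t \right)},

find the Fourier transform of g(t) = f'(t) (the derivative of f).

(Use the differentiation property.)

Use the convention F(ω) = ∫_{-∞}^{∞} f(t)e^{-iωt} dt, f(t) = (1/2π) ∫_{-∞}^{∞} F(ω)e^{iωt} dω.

F[g](ω) = \frac{6 i \omega \left(\omega^{2} + 25\right)}{\omega^{4} - 14 \omega^{2} + 625}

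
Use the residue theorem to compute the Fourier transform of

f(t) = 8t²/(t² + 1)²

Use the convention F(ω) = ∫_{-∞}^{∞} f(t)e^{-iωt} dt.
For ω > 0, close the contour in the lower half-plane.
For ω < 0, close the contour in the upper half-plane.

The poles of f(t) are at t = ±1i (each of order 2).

Let g(z) = f(z)e^{-iωz}; for large |z| the factor e^{-iωz} decays in the lower half-plane when ω > 0 and in the upper half-plane when ω < 0.

Case ω > 0 (lower half-plane, clockwise contour ⇒ F(ω) = -2πi·ΣRes):
  Res_{z = - i} g(z) = 2 i \left(1 - \omega\right) e^{- \omega} (pole of order 2)
  F(ω) = -2πi·ΣRes = 4 \pi \left(1 - \omega\right) e^{- \omega}

Case ω < 0 (upper half-plane, counterclockwise contour ⇒ F(ω) = +2πi·ΣRes):
  Res_{z = i} g(z) = 2 i \left(- \omega - 1\right) e^{\omega} (pole of order 2)
  F(ω) = 2πi·ΣRes = 4 \pi \left(\omega + 1\right) e^{\omega}

Both cases combine into a single formula in |ω|:

F(ω) = 4 \pi \left(1 - \left|{\omega}\right|\right) e^{- \left|{\omega}\right|}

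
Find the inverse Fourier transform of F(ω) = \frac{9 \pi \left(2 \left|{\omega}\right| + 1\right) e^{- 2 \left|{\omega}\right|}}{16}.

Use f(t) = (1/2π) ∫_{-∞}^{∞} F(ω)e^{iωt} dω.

f(t) = \frac{9}{\left(t^{2} + 4\right)^{2}}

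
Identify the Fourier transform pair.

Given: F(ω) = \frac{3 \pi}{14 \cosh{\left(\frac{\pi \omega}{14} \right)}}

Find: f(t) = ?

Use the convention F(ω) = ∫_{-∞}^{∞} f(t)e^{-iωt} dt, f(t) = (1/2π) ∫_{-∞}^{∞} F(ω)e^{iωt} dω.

f(t) = \frac{3}{e^{7 t} + e^{- 7 t}}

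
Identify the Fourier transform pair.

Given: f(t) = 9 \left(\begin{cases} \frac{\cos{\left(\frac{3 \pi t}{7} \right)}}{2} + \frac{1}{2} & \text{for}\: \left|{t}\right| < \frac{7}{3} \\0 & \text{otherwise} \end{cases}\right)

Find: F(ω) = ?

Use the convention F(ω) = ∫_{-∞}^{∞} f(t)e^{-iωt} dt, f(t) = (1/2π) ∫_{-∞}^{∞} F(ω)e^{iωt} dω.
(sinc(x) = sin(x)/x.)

F(ω) = - \frac{189 \pi^{2} \operatorname{sinc}{\left(\frac{7 \omega}{3} \right)}}{49 \omega^{2} - 9 \pi^{2}}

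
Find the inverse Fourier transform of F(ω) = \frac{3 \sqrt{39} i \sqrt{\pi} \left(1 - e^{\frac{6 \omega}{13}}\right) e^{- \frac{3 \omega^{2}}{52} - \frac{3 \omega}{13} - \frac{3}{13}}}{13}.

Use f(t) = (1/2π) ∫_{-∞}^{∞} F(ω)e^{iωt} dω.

f(t) = 6 e^{- \frac{13 t^{2}}{3}} \sin{\left(2 t \right)}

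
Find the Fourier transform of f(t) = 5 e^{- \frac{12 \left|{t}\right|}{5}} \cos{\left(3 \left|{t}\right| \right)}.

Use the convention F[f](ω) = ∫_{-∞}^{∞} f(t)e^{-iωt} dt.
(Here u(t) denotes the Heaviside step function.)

F(ω) = \frac{600 \left(25 \omega^{2} + 369\right)}{625 \omega^{4} - 4050 \omega^{2} + 136161}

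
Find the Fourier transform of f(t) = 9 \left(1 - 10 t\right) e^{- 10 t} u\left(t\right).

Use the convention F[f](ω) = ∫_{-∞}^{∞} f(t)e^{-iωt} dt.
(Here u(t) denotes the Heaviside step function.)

F(ω) = \frac{9 i \omega}{- \omega^{2} + 20 i \omega + 100}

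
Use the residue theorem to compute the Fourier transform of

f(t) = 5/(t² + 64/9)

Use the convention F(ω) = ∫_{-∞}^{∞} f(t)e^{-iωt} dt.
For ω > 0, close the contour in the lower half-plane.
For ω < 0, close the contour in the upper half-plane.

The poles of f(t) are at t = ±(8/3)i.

Let g(z) = f(z)e^{-iωz}; for large |z| the factor e^{-iωz} decays in the lower half-plane when ω > 0 and in the upper half-plane when ω < 0.

Case ω > 0 (lower half-plane, clockwise contour ⇒ F(ω) = -2πi·ΣRes):
  Res_{z = - \frac{8 i}{3}} g(z) = \frac{15 i e^{- \frac{8 \omega}{3}}}{16}
  F(ω) = -2πi·ΣRes = \frac{15 \pi e^{- \frac{8 \omega}{3}}}{8}

Case ω < 0 (upper half-plane, counterclockwise contour ⇒ F(ω) = +2πi·ΣRes):
  Res_{z = \frac{8 i}{3}} g(z) = - \frac{15 i e^{\frac{8 \omega}{3}}}{16}
  F(ω) = 2πi·ΣRes = \frac{15 \pi e^{\frac{8 \omega}{3}}}{8}

Both cases combine into a single formula in |ω|:

F(ω) = \frac{15 \pi e^{- \frac{8 \left|{\omega}\right|}{3}}}{8}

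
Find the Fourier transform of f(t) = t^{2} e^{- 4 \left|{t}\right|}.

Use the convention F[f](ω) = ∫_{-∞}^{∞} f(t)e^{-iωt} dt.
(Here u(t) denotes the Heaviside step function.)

F(ω) = \frac{16 \left(16 - 3 \omega^{2}\right)}{\left(\omega^{2} + 16\right)^{3}}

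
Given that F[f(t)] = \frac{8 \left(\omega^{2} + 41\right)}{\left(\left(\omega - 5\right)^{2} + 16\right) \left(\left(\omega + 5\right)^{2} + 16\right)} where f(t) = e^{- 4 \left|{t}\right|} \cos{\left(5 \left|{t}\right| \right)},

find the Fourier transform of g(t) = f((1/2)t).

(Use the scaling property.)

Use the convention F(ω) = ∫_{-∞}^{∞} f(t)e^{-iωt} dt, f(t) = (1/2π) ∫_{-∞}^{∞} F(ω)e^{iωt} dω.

F[g](ω) = \frac{16 \left(4 \omega^{2} + 41\right)}{16 \omega^{4} - 72 \omega^{2} + 1681}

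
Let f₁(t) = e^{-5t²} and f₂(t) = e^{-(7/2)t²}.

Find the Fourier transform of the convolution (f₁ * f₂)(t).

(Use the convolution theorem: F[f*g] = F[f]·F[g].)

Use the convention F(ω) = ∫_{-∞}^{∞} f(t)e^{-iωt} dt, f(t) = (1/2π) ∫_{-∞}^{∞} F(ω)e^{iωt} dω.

F[f₁*f₂](ω) = \frac{\sqrt{70} \pi e^{- \frac{17 \omega^{2}}{140}}}{35}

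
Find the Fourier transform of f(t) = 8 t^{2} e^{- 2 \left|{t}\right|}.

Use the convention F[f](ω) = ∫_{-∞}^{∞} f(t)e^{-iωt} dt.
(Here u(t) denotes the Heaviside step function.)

F(ω) = \frac{64 \left(4 - 3 \omega^{2}\right)}{\left(\omega^{2} + 4\right)^{3}}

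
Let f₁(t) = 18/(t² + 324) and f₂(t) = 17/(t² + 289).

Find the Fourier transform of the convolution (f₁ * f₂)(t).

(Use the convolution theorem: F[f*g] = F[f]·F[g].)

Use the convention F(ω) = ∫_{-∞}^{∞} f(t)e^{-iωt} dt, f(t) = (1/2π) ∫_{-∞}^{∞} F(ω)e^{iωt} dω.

F[f₁*f₂](ω) = \pi^{2} e^{- 35 \left|{\omega}\right|}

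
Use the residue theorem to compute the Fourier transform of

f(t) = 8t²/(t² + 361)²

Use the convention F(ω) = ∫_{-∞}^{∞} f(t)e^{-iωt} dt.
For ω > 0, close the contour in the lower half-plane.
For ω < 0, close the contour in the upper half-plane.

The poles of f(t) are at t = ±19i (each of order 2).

Let g(z) = f(z)e^{-iωz}; for large |z| the factor e^{-iωz} decays in the lower half-plane when ω > 0 and in the upper half-plane when ω < 0.

Case ω > 0 (lower half-plane, clockwise contour ⇒ F(ω) = -2πi·ΣRes):
  Res_{z = - 19 i} g(z) = i \left(\frac{2}{19} - 2 \omega\right) e^{- 19 \omega} (pole of order 2)
  F(ω) = -2πi·ΣRes = \frac{4 \pi \left(1 - 19 \omega\right) e^{- 19 \omega}}{19}

Case ω < 0 (upper half-plane, counterclockwise contour ⇒ F(ω) = +2πi·ΣRes):
  Res_{z = 19 i} g(z) = i \left(- 2 \omega - \frac{2}{19}\right) e^{19 \omega} (pole of order 2)
  F(ω) = 2πi·ΣRes = \frac{4 \pi \left(19 \omega + 1\right) e^{19 \omega}}{19}

Both cases combine into a single formula in |ω|:

F(ω) = \frac{4 \pi \left(1 - 19 \left|{\omega}\right|\right) e^{- 19 \left|{\omega}\right|}}{19}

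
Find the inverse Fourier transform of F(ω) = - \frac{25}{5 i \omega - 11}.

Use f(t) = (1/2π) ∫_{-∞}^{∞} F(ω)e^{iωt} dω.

f(t) = 5 e^{\frac{11 t}{5}} u\left(- t\right)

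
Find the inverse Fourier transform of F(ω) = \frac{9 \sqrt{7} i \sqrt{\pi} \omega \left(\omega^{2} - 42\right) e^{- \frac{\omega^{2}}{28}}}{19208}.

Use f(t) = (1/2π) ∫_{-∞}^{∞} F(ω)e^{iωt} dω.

f(t) = 9 t^{3} e^{- 7 t^{2}}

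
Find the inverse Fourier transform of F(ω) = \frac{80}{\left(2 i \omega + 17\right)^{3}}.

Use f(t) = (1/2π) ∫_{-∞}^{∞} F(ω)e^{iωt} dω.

f(t) = 5 t^{2} e^{- \frac{17 t}{2}} u\left(t\right)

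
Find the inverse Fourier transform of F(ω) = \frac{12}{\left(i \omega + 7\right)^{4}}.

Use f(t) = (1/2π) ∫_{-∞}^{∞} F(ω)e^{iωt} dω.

f(t) = 2 t^{3} e^{- 7 t} u\left(t\right)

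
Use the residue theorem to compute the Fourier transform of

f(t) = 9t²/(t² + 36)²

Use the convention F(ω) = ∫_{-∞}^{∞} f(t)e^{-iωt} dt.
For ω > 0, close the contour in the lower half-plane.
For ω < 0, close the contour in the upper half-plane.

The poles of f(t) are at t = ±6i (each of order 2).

Let g(z) = f(z)e^{-iωz}; for large |z| the factor e^{-iωz} decays in the lower half-plane when ω > 0 and in the upper half-plane when ω < 0.

Case ω > 0 (lower half-plane, clockwise contour ⇒ F(ω) = -2πi·ΣRes):
  Res_{z = - 6 i} g(z) = \frac{3 i \left(1 - 6 \omega\right) e^{- 6 \omega}}{8} (pole of order 2)
  F(ω) = -2πi·ΣRes = \frac{3 \pi \left(1 - 6 \omega\right) e^{- 6 \omega}}{4}

Case ω < 0 (upper half-plane, counterclockwise contour ⇒ F(ω) = +2πi·ΣRes):
  Res_{z = 6 i} g(z) = \frac{3 i \left(- 6 \omega - 1\right) e^{6 \omega}}{8} (pole of order 2)
  F(ω) = 2πi·ΣRes = \frac{3 \pi \left(6 \omega + 1\right) e^{6 \omega}}{4}

Both cases combine into a single formula in |ω|:

F(ω) = \frac{3 \pi \left(1 - 6 \left|{\omega}\right|\right) e^{- 6 \left|{\omega}\right|}}{4}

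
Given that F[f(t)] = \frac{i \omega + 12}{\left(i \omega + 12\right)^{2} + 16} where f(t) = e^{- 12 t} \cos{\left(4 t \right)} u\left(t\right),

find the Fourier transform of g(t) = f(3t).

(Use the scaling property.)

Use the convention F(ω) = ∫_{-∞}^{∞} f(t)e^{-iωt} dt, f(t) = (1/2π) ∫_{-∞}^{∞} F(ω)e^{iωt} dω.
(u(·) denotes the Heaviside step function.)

F[g](ω) = \frac{i \omega + 36}{\left(i \omega + 36\right)^{2} + 144}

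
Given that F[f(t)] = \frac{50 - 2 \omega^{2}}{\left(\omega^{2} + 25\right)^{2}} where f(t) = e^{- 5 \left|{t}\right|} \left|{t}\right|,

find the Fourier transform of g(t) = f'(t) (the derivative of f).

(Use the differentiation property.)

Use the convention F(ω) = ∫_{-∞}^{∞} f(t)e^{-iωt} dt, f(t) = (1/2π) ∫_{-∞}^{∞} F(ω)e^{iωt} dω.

F[g](ω) = - \frac{2 i \omega \left(\omega^{2} - 25\right)}{\left(\omega^{2} + 25\right)^{2}}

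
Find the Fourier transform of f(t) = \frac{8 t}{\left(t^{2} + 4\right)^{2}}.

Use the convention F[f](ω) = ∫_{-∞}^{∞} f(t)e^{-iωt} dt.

F(ω) = - 2 i \pi \omega e^{- 2 \left|{\omega}\right|}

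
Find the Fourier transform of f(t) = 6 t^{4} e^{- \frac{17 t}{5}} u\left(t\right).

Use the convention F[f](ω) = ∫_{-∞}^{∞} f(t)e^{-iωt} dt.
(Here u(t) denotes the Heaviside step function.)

F(ω) = \frac{450000}{\left(5 i \omega + 17\right)^{5}}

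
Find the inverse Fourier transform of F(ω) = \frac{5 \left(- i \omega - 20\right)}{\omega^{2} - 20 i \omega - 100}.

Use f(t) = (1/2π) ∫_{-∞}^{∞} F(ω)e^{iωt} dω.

f(t) = 5 \left(10 t + 1\right) e^{- 10 t} u\left(t\right)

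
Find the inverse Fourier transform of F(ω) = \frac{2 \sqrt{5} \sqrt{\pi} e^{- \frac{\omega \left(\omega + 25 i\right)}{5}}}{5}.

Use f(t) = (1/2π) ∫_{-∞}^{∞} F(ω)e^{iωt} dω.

f(t) = e^{- \frac{5 \left(t - 5\right)^{2}}{4}}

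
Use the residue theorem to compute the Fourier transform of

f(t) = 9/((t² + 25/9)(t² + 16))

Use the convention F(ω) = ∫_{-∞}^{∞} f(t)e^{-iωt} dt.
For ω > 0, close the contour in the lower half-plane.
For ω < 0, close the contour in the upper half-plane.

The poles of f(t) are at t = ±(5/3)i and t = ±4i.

Let g(z) = f(z)e^{-iωz}; for large |z| the factor e^{-iωz} decays in the lower half-plane when ω > 0 and in the upper half-plane when ω < 0.

Case ω > 0 (lower half-plane, clockwise contour ⇒ F(ω) = -2πi·ΣRes):
  Res_{z = - \frac{5 i}{3}} g(z) = \frac{243 i e^{- \frac{5 \omega}{3}}}{1190}
  Res_{z = - 4 i} g(z) = - \frac{81 i e^{- 4 \omega}}{952}
  F(ω) = -2πi·ΣRes = - \frac{81 \pi e^{- 4 \omega}}{476} + \frac{243 \pi e^{- \frac{5 \omega}{3}}}{595}

Case ω < 0 (upper half-plane, counterclockwise contour ⇒ F(ω) = +2πi·ΣRes):
  Res_{z = \frac{5 i}{3}} g(z) = - \frac{243 i e^{\frac{5 \omega}{3}}}{1190}
  Res_{z = 4 i} g(z) = \frac{81 i e^{4 \omega}}{952}
  F(ω) = 2πi·ΣRes = \frac{81 \pi \left(12 e^{\frac{5 \omega}{3}} - 5 e^{4 \omega}\right)}{2380}

Both cases combine into a single formula in |ω|:

F(ω) = - \frac{81 \pi e^{- 4 \left|{\omega}\right|}}{476} + \frac{243 \pi e^{- \frac{5 \left|{\omega}\right|}{3}}}{595}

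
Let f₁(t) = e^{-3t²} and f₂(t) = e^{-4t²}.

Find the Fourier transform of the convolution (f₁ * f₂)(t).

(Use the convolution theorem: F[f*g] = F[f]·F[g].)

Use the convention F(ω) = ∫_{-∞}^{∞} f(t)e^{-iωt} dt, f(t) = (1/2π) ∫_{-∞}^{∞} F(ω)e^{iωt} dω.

F[f₁*f₂](ω) = \frac{\sqrt{3} \pi e^{- \frac{7 \omega^{2}}{48}}}{6}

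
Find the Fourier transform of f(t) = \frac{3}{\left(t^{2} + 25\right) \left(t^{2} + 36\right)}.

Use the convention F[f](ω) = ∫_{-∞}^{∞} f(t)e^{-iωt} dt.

F(ω) = \frac{\pi \left(6 e^{\left|{\omega}\right|} - 5\right) e^{- 6 \left|{\omega}\right|}}{110}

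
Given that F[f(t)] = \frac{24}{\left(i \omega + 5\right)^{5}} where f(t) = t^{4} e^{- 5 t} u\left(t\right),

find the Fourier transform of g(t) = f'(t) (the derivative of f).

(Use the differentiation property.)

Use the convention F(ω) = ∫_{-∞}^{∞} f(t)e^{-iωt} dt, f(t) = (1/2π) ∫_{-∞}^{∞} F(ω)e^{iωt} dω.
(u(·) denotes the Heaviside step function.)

F[g](ω) = \frac{24 i \omega}{\left(i \omega + 5\right)^{5}}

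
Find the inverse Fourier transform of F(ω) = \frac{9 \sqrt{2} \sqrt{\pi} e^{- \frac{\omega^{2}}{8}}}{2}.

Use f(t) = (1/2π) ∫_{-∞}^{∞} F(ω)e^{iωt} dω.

f(t) = 9 e^{- 2 t^{2}}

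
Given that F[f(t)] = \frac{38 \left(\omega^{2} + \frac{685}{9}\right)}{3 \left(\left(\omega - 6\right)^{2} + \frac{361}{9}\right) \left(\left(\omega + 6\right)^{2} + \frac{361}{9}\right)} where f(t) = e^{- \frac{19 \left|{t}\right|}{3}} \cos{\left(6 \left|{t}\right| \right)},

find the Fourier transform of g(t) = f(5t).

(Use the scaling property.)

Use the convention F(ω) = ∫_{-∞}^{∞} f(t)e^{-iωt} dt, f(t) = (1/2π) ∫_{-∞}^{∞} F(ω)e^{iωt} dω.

F[g](ω) = \frac{570 \left(9 \omega^{2} + 17125\right)}{81 \omega^{4} + 16650 \omega^{2} + 293265625}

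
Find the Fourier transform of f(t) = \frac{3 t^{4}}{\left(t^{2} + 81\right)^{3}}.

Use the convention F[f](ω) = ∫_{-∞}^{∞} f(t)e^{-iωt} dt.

F(ω) = \frac{\pi \left(27 \omega^{2} - 15 \left|{\omega}\right| + 1\right) e^{- 9 \left|{\omega}\right|}}{8}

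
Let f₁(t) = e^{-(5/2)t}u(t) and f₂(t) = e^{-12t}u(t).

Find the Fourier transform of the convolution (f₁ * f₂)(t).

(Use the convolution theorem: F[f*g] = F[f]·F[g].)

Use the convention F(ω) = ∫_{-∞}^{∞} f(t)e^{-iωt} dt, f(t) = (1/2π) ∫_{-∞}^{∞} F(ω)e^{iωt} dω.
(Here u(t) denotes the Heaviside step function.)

F[f₁*f₂](ω) = \frac{2}{\left(i \omega + 12\right) \left(2 i \omega + 5\right)}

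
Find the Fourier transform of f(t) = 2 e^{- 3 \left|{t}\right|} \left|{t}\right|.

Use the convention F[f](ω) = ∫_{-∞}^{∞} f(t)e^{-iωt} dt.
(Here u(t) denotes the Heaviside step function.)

F(ω) = \frac{4 \left(9 - \omega^{2}\right)}{\left(\omega^{2} + 9\right)^{2}}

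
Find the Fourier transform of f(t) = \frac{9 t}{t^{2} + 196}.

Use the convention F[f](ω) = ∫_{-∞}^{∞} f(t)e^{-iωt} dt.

F(ω) = - 9 i \pi e^{- 14 \left|{\omega}\right|} \operatorname{sign}{\left(\omega \right)}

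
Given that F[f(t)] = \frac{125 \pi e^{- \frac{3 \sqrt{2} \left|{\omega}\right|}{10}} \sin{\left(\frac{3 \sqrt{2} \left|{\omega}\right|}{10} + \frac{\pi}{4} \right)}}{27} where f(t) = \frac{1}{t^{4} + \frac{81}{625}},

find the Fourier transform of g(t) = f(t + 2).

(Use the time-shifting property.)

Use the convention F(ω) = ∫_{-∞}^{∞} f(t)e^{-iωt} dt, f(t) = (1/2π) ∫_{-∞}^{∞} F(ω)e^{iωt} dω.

F[g](ω) = \frac{125 \pi e^{2 i \omega - \frac{3 \sqrt{2} \left|{\omega}\right|}{10}} \sin{\left(\frac{3 \sqrt{2} \left|{\omega}\right|}{10} + \frac{\pi}{4} \right)}}{27}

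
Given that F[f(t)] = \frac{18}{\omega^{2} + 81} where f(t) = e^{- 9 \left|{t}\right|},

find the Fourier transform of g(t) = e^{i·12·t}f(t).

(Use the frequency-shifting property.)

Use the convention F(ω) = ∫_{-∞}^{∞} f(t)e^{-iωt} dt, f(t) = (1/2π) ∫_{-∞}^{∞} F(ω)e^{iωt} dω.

F[g](ω) = \frac{18}{\left(\omega - 12\right)^{2} + 81}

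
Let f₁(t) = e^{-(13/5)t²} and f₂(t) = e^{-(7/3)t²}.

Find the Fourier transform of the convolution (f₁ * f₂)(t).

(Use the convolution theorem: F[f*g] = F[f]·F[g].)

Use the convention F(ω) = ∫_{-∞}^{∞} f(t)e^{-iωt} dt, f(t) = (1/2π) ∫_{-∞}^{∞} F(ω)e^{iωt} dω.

F[f₁*f₂](ω) = \frac{\sqrt{1365} \pi e^{- \frac{37 \omega^{2}}{182}}}{91}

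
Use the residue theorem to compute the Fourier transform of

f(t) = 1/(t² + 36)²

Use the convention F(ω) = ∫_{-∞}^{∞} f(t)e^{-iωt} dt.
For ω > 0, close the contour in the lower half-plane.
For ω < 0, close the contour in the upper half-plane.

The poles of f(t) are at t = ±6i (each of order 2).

Let g(z) = f(z)e^{-iωz}; for large |z| the factor e^{-iωz} decays in the lower half-plane when ω > 0 and in the upper half-plane when ω < 0.

Case ω > 0 (lower half-plane, clockwise contour ⇒ F(ω) = -2πi·ΣRes):
  Res_{z = - 6 i} g(z) = \frac{i \left(6 \omega + 1\right) e^{- 6 \omega}}{864} (pole of order 2)
  F(ω) = -2πi·ΣRes = \frac{\pi \left(6 \omega + 1\right) e^{- 6 \omega}}{432}

Case ω < 0 (upper half-plane, counterclockwise contour ⇒ F(ω) = +2πi·ΣRes):
  Res_{z = 6 i} g(z) = \frac{i \left(6 \omega - 1\right) e^{6 \omega}}{864} (pole of order 2)
  F(ω) = 2πi·ΣRes = \frac{\pi \left(1 - 6 \omega\right) e^{6 \omega}}{432}

Both cases combine into a single formula in |ω|:

F(ω) = \frac{\pi \left(6 \left|{\omega}\right| + 1\right) e^{- 6 \left|{\omega}\right|}}{432}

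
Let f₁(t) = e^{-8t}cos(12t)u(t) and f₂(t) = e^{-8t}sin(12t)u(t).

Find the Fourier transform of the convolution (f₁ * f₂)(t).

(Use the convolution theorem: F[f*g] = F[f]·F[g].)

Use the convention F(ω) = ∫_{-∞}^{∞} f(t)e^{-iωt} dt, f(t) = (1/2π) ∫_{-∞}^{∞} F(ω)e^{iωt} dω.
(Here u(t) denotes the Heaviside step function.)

F[f₁*f₂](ω) = \frac{12 \left(i \omega + 8\right)}{\left(\left(i \omega + 8\right)^{2} + 144\right)^{2}}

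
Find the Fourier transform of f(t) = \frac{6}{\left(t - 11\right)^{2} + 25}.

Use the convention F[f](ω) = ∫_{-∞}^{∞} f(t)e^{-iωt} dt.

F(ω) = \frac{6 \pi e^{- 11 i \omega - 5 \left|{\omega}\right|}}{5}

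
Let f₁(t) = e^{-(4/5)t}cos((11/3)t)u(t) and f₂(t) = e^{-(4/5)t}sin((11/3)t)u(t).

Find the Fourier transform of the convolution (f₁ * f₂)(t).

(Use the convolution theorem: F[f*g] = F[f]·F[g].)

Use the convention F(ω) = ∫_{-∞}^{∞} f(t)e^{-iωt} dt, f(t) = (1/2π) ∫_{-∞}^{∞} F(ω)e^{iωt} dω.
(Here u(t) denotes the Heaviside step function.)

F[f₁*f₂](ω) = \frac{37125 \left(5 i \omega + 4\right)}{\left(9 \left(5 i \omega + 4\right)^{2} + 3025\right)^{2}}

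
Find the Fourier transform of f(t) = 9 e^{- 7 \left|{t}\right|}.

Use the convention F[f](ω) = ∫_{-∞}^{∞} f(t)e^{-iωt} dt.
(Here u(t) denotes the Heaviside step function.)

F(ω) = \frac{126}{\omega^{2} + 49}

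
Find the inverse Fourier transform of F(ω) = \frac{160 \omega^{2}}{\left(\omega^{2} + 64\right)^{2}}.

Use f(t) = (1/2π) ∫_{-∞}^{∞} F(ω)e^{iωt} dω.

f(t) = 5 \left(1 - 8 \left|{t}\right|\right) e^{- 8 \left|{t}\right|}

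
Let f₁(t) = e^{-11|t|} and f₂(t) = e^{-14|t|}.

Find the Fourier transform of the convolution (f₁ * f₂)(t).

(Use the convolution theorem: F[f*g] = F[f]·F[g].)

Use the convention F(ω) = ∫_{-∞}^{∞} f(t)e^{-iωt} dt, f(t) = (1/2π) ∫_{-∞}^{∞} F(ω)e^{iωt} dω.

F[f₁*f₂](ω) = \frac{616}{\left(\omega^{2} + 121\right) \left(\omega^{2} + 196\right)}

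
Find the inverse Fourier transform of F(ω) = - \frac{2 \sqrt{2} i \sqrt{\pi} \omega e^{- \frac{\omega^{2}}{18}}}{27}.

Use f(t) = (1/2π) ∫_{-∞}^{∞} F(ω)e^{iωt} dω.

f(t) = 2 t e^{- \frac{9 t^{2}}{2}}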